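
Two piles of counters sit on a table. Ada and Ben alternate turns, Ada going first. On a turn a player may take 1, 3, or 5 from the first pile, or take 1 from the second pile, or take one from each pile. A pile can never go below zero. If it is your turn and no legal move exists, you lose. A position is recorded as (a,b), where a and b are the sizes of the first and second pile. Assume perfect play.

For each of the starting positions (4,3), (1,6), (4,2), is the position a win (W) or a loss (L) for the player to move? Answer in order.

(4,3): W, (1,6): W, (4,2): L

Work bottom-up. With no move the player to move loses. Otherwise the position is W if at least one move leads to an L position for the opponent, and L if every move leads to a W.
No move ever increases a pile, so every position that can arise here has a ≤ 4 and b ≤ 6; it is enough to label the cells with 0 ≤ a ≤ 4 and 0 ≤ b ≤ 6.
Every move lowers a or b (never raises either), so fill the grid row by row in increasing a, and left to right within a row: each cell's successors are then already labelled.
      b=0  b=1  b=2  b=3  b=4  b=5  b=6
a=0:    L    W    L    W    L    W    L
a=1:    W    W    W    W    W    W    W
a=2:    L    W    L    W    L    W    L
a=3:    W    W    W    W    W    W    W
a=4:    L    W    L    W    L    W    L
Cells with no legal move (terminal, hence L): (0,0).
The remaining L cells, each justified by listing all of its moves:
(0,2): →(0,1)(W) only, which is W, so L
(0,4): →(0,3)(W) only, which is W, so L
(0,6): →(0,5)(W) only, which is W, so L
(2,0): →(1,0)(W) only, which is W, so L
(2,2): →(1,2)(W), (2,1)(W), (1,1)(W) — all W, so L
(2,4): →(1,4)(W), (2,3)(W), (1,3)(W) — all W, so L
(2,6): →(1,6)(W), (2,5)(W), (1,5)(W) — all W, so L
(4,0): →(3,0)(W), (1,0)(W) — all W, so L
(4,2): →(3,2)(W), (1,2)(W), (4,1)(W), (3,1)(W) — all W, so L
(4,4): →(3,4)(W), (1,4)(W), (4,3)(W), (3,3)(W) — all W, so L
(4,6): →(3,6)(W), (1,6)(W), (4,5)(W), (3,5)(W) — all W, so L
Every other cell has at least one move into one of the L cells above, so it is W.
(4,3): the move to (4,2) reaches an L cell, so W
(1,6): the move to (0,6) reaches an L cell, so W
(4,2): one of the L cells justified above, so L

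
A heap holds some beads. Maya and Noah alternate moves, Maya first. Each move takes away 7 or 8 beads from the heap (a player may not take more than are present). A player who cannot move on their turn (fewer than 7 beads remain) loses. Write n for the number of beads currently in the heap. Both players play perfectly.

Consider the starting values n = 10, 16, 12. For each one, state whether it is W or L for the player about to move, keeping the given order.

10: W, 16: L, 12: W

Positions with no move are L. A position that does have a move is losing for the player to move precisely when every available move leads to a winning position for the opponent. Fill in the labels:
n=0: no move → L
n=1: no move → L
n=2: no move → L
n=3: no move → L
n=4: no move → L
n=5: no move → L
n=6: no move → L
n=7: reaches L-position 0 → W
n=8: reaches L-position 1 → W
n=9: reaches L-position 2 → W
n=10: reaches L-position 3 → W
n=11: reaches L-position 4 → W
n=12: reaches L-position 5 → W
n=13: reaches L-position 6 → W
n=14: reaches L-position 6 → W
n=15: only reaches 8(W), 7(W), all W → L
n=16: only reaches 9(W), 8(W), all W → L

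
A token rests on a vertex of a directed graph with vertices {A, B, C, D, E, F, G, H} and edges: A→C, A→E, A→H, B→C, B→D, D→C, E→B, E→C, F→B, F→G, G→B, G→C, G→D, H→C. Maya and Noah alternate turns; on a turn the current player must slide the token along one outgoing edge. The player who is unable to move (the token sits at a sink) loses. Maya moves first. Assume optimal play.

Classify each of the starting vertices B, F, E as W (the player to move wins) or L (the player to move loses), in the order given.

B: W, F: L, E: W

Classify positions by backward induction: terminal positions (no move available) are L. From any other position, the mover wins iff some move reaches an L.
Every edge goes from a vertex to one that appears earlier in the order C, D, B, E, H, G, A, F, so processing vertices in that order labels each vertex after all of its successors.
C: no outgoing edge → L
D: reaches L-position C → W
B: reaches L-position C → W
E: reaches L-position C → W
H: reaches L-position C → W
G: reaches L-position C → W
A: reaches L-position C → W
F: only reaches G(W), B(W), all W → L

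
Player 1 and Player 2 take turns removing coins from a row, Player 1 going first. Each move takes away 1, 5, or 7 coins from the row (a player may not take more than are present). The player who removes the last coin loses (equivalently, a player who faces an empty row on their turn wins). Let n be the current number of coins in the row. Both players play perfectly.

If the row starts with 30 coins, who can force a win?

Classify positions by backward induction: terminal positions (no move available) are W. From any other position, the mover wins iff some move reaches an L.
n=0: no move; the opponent has just taken the last coin and therefore loses → W
n=1: only reaches 0(W), which is W → L
n=2: reaches L-position 1 → W
n=3: only reaches 2(W), which is W → L
n=4: reaches L-position 3 → W
n=5: only reaches 4(W), 0(W), all W → L
n=6: reaches L-position 5 → W
n=7: only reaches 6(W), 2(W), 0(W), all W → L
n=8: reaches L-position 7 → W
n=9: only reaches 8(W), 4(W), 2(W), all W → L
n=10: reaches L-position 9 → W
n=11: only reaches 10(W), 6(W), 4(W), all W → L
n=12: reaches L-position 11 → W
n=13: only reaches 12(W), 8(W), 6(W), all W → L
n=14: reaches L-position 13 → W
n=15: only reaches 14(W), 10(W), 8(W), all W → L
n=16: reaches L-position 15 → W
n=17: only reaches 16(W), 12(W), 10(W), all W → L
n=18: reaches L-position 17 → W
n=19: only reaches 18(W), 14(W), 12(W), all W → L
n=20: reaches L-position 19 → W
n=21: only reaches 20(W), 16(W), 14(W), all W → L
n=22: reaches L-position 21 → W
n=23: only reaches 22(W), 18(W), 16(W), all W → L
n=24: reaches L-position 23 → W
n=25: only reaches 24(W), 20(W), 18(W), all W → L
n=26: reaches L-position 25 → W
n=27: only reaches 26(W), 22(W), 20(W), all W → L
n=28: reaches L-position 27 → W
n=29: only reaches 28(W), 24(W), 22(W), all W → L
n=30: reaches L-position 29 → W
From 30 Player 1 can remove 1, leaving 29, reaching an L position.

Player 1 wins.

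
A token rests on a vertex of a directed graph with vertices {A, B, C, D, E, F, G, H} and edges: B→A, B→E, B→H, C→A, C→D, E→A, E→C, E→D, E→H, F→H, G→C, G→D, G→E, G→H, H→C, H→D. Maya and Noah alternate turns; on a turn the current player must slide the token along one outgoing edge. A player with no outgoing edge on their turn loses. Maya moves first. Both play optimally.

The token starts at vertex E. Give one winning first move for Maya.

Move to A.

Label each position W (a win for the player to move) or L (a loss). A position with no legal move is L; any other position is W exactly when some move reaches an L, and L when every move reaches a W.
Every edge goes from a vertex to one that appears earlier in the order D, A, C, H, E, G, B, F, so processing vertices in that order labels each vertex after all of its successors.
D: no outgoing edge → L
A: no outgoing edge → L
C: →A(L), so W
H: →D(L), so W
E: →A(L), so W
G: →D(L), so W
B: →A(L), so W
F: →H(W) only, which is W, so L
From E, the L positions reachable in one move are: A, D. Any move reaching one of these is winning.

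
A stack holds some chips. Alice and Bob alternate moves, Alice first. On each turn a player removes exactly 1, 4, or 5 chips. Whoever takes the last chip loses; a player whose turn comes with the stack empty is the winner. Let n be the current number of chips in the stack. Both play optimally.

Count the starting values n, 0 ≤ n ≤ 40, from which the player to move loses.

Build the W/L table. Terminal = W. A non-terminal position is W if it has a move to some L; otherwise it is L.
n=0: no move; the opponent has just taken the last chip and therefore loses → W
n=1: →0(W) only, which is W, so L
n=2: →1(L), so W
n=3: →2(W) only, which is W, so L
n=4: →3(L), so W
n=5: →1(L), so W
n=6: →1(L), so W
n=7: →3(L), so W
n=8: →3(L), so W
n=9: →8(W), 5(W), 4(W) — all W, so L
n=10: →9(L), so W
n=11: →10(W), 7(W), 6(W) — all W, so L
n=12: →11(L), so W
n=13: →9(L), so W
n=14: →9(L), so W
n=15: →11(L), so W
n=16: →11(L), so W
n=17: →16(W), 13(W), 12(W) — all W, so L
n=18: →17(L), so W
n=19: →18(W), 15(W), 14(W) — all W, so L
n=20: →19(L), so W
n=21: →17(L), so W
n=22: →17(L), so W
n=23: →19(L), so W
n=24: →19(L), so W
n=25: →24(W), 21(W), 20(W) — all W, so L
n=26: →25(L), so W
n=27: →26(W), 23(W), 22(W) — all W, so L
n=28: →27(L), so W
n=29: →25(L), so W
n=30: →25(L), so W
n=31: →27(L), so W
n=32: →27(L), so W
n=33: →32(W), 29(W), 28(W) — all W, so L
n=34: →33(L), so W
n=35: →34(W), 31(W), 30(W) — all W, so L
n=36: →35(L), so W
n=37: →33(L), so W
n=38: →33(L), so W
n=39: →35(L), so W
n=40: →35(L), so W
L entries with 0 ≤ n ≤ 40: n = 1, 3, 9, 11, 17, 19, 25, 27, 33, 35; that makes 10.

10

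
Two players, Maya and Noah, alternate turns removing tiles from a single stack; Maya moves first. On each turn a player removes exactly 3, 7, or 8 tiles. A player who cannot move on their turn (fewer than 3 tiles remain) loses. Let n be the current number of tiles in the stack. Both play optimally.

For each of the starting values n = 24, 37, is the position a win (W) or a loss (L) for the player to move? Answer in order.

24: W, 37: L

Build the W/L table. Terminal = L. A non-terminal position is W if it has a move to some L; otherwise it is L.
n=0: no move → L
n=1: no move → L
n=2: no move → L
n=3: W (go to 0, an L position)
n=4: W (go to 1, an L position)
n=5: W (go to 2, an L position)
n=6: L (sole option 3(W) is W)
n=7: W (go to 0, an L position)
n=8: W (go to 1, an L position)
n=9: W (go to 6, an L position)
n=10: W (go to 2, an L position)
n=11: L (options 8(W), 4(W), 3(W) are all W)
n=12: L (options 9(W), 5(W), 4(W) are all W)
n=13: W (go to 6, an L position)
n=14: W (go to 11, an L position)
n=15: W (go to 12, an L position)
n=16: L (options 13(W), 9(W), 8(W) are all W)
n=17: L (options 14(W), 10(W), 9(W) are all W)
n=18: W (go to 11, an L position)
n=19: W (go to 16, an L position)
n=20: W (go to 17, an L position)
n=21: L (options 18(W), 14(W), 13(W) are all W)
n=22: L (options 19(W), 15(W), 14(W) are all W)
n=23: W (go to 16, an L position)
n=24: W (go to 21, an L position)
n=25: W (go to 22, an L position)
n=26: L (options 23(W), 19(W), 18(W) are all W)
n=27: L (options 24(W), 20(W), 19(W) are all W)
n=28: W (go to 21, an L position)
n=29: W (go to 26, an L position)
n=30: W (go to 27, an L position)
n=31: L (options 28(W), 24(W), 23(W) are all W)
n=32: L (options 29(W), 25(W), 24(W) are all W)
n=33: W (go to 26, an L position)
n=34: W (go to 31, an L position)
n=35: W (go to 32, an L position)
n=36: L (options 33(W), 29(W), 28(W) are all W)
n=37: L (options 34(W), 30(W), 29(W) are all W)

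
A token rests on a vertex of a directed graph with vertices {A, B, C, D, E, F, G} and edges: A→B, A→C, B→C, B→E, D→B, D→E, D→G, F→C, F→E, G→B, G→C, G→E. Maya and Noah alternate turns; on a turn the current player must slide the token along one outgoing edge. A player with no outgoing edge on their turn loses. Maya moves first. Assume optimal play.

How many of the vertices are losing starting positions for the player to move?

2

Classify positions by backward induction: terminal positions (no move available) are L. From any other position, the mover wins iff some move reaches an L.
Every edge goes from a vertex to one that appears earlier in the order E, C, B, G, F, D, A, so processing vertices in that order labels each vertex after all of its successors.
E: no outgoing edge → L
C: no outgoing edge → L
B: W (go to C, an L position)
G: W (go to C, an L position)
F: W (go to C, an L position)
D: W (go to E, an L position)
A: W (go to C, an L position)
The L vertices are C, E; that is 2 in all.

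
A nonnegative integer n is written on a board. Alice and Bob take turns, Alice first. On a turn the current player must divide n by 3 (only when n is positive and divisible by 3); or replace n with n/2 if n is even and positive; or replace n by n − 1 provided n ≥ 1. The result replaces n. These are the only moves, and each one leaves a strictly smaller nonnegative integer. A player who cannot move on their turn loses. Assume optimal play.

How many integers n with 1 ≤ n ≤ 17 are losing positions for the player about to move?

Build the W/L table. Terminal = L. A non-terminal position is W if it has a move to some L; otherwise it is L.
n=0: no move → L
n=1: can move to 0, which is L ⇒ W
n=2: the only move is to 1(W), a W ⇒ L
n=3: can move to 2, which is L ⇒ W
n=4: can move to 2, which is L ⇒ W
n=5: the only move is to 4(W), a W ⇒ L
n=6: can move to 2, which is L ⇒ W
n=7: the only move is to 6(W), a W ⇒ L
n=8: can move to 7, which is L ⇒ W
n=9: moves to 3(W), 8(W); every one is W ⇒ L
n=10: can move to 5, which is L ⇒ W
n=11: the only move is to 10(W), a W ⇒ L
n=12: can move to 11, which is L ⇒ W
n=13: the only move is to 12(W), a W ⇒ L
n=14: can move to 7, which is L ⇒ W
n=15: can move to 5, which is L ⇒ W
n=16: moves to 8(W), 15(W); every one is W ⇒ L
n=17: can move to 16, which is L ⇒ W
L entries with 1 ≤ n ≤ 17 (n=0 is outside the asked range and is not counted): n = 2, 5, 7, 9, 11, 13, 16; that makes 7.

7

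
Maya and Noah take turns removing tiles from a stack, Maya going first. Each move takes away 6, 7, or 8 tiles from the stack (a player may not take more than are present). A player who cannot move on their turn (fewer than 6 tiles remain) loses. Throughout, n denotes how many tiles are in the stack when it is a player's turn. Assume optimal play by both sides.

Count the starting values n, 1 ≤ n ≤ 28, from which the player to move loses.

12

Use the standard recursion: the mover loses at a terminal position; elsewhere, the mover wins exactly when some move hands the opponent an L position.
n=0: no move → L
n=1: no move → L
n=2: no move → L
n=3: no move → L
n=4: no move → L
n=5: no move → L
n=6: reaches L-position 0 → W
n=7: reaches L-position 1 → W
n=8: reaches L-position 2 → W
n=9: reaches L-position 3 → W
n=10: reaches L-position 4 → W
n=11: reaches L-position 5 → W
n=12: reaches L-position 5 → W
n=13: reaches L-position 5 → W
n=14: only reaches 8(W), 7(W), 6(W), all W → L
n=15: only reaches 9(W), 8(W), 7(W), all W → L
n=16: only reaches 10(W), 9(W), 8(W), all W → L
n=17: only reaches 11(W), 10(W), 9(W), all W → L
n=18: only reaches 12(W), 11(W), 10(W), all W → L
n=19: only reaches 13(W), 12(W), 11(W), all W → L
n=20: reaches L-position 14 → W
n=21: reaches L-position 15 → W
n=22: reaches L-position 16 → W
n=23: reaches L-position 17 → W
n=24: reaches L-position 18 → W
n=25: reaches L-position 19 → W
n=26: reaches L-position 19 → W
n=27: reaches L-position 19 → W
n=28: only reaches 22(W), 21(W), 20(W), all W → L
L entries with 1 ≤ n ≤ 28 (n=0 is outside the asked range and is not counted): n = 1, 2, 3, 4, 5, 14, 15, 16, 17, 18, 19, 28; that makes 12.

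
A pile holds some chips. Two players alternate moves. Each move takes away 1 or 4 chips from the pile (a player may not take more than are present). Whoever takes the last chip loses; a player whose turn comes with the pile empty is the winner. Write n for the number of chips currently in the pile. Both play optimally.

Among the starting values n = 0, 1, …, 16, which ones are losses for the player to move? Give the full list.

Work bottom-up. With no move the player to move wins. Otherwise the position is W if at least one move leads to an L position for the opponent, and L if every move leads to a W.
n=0: no move; the opponent has just taken the last chip and therefore loses → W
n=1: →0(W) only, which is W, so L
n=2: →1(L), so W
n=3: →2(W) only, which is W, so L
n=4: →3(L), so W
n=5: →1(L), so W
n=6: →5(W), 2(W) — all W, so L
n=7: →6(L), so W
n=8: →7(W), 4(W) — all W, so L
n=9: →8(L), so W
n=10: →6(L), so W
n=11: →10(W), 7(W) — all W, so L
n=12: →11(L), so W
n=13: →12(W), 9(W) — all W, so L
n=14: →13(L), so W
n=15: →11(L), so W
n=16: →15(W), 12(W) — all W, so L
The losing starting values of n are exactly the entries labelled L in this table (7 of them).

1, 3, 6, 8, 11, 13, 16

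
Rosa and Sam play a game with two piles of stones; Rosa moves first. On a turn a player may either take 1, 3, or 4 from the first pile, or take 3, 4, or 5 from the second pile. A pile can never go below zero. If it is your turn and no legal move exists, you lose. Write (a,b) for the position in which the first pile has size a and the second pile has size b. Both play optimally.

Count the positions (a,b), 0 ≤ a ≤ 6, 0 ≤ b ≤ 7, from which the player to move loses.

Build the W/L table. Terminal = L. A non-terminal position is W if it has a move to some L; otherwise it is L.
Every move lowers a or b (never raises either), so fill the grid row by row in increasing a, and left to right within a row: each cell's successors are then already labelled.
      b=0  b=1  b=2  b=3  b=4  b=5  b=6  b=7
a=0:    L    L    L    W    W    W    W    W
a=1:    W    W    W    L    L    L    W    W
a=2:    L    L    L    W    W    W    W    W
a=3:    W    W    W    L    L    L    W    W
a=4:    W    W    W    W    W    W    L    L
a=5:    W    W    W    W    W    W    W    W
a=6:    W    W    W    W    W    W    L    L
Cells with no legal move (terminal, hence L): (0,0), (0,1), (0,2).
The remaining L cells, each justified by listing all of its moves:
(1,3): only reaches (0,3)(W), (1,0)(W), all W → L
(1,4): only reaches (0,4)(W), (1,1)(W), (1,0)(W), all W → L
(1,5): only reaches (0,5)(W), (1,2)(W), (1,1)(W), (1,0)(W), all W → L
(2,0): only reaches (1,0)(W), which is W → L
(2,1): only reaches (1,1)(W), which is W → L
(2,2): only reaches (1,2)(W), which is W → L
(3,3): only reaches (2,3)(W), (0,3)(W), (3,0)(W), all W → L
(3,4): only reaches (2,4)(W), (0,4)(W), (3,1)(W), (3,0)(W), all W → L
(3,5): only reaches (2,5)(W), (0,5)(W), (3,2)(W), (3,1)(W), (3,0)(W), all W → L
(4,6): only reaches (3,6)(W), (1,6)(W), (0,6)(W), (4,3)(W), (4,2)(W), (4,1)(W), all W → L
(4,7): only reaches (3,7)(W), (1,7)(W), (0,7)(W), (4,4)(W), (4,3)(W), (4,2)(W), all W → L
(6,6): only reaches (5,6)(W), (3,6)(W), (2,6)(W), (6,3)(W), (6,2)(W), (6,1)(W), all W → L
(6,7): only reaches (5,7)(W), (3,7)(W), (2,7)(W), (6,4)(W), (6,3)(W), (6,2)(W), all W → L
Every other cell has at least one move into one of the L cells above, so it is W.
L cells per row: a=0: 3, a=1: 3, a=2: 3, a=3: 3, a=4: 2, a=5: 0, a=6: 2; total 16.

16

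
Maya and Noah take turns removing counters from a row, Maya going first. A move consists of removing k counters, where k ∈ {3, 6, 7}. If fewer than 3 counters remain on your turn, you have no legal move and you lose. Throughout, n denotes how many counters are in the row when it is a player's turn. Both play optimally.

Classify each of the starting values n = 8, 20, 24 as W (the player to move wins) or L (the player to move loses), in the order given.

8: W, 20: L, 24: W

Build the W/L table. Terminal = L. A non-terminal position is W if it has a move to some L; otherwise it is L.
n=0: no move → L
n=1: no move → L
n=2: no move → L
n=3: can move to 0, which is L ⇒ W
n=4: can move to 1, which is L ⇒ W
n=5: can move to 2, which is L ⇒ W
n=6: can move to 0, which is L ⇒ W
n=7: can move to 1, which is L ⇒ W
n=8: can move to 2, which is L ⇒ W
n=9: can move to 2, which is L ⇒ W
n=10: moves to 7(W), 4(W), 3(W); every one is W ⇒ L
n=11: moves to 8(W), 5(W), 4(W); every one is W ⇒ L
n=12: moves to 9(W), 6(W), 5(W); every one is W ⇒ L
n=13: can move to 10, which is L ⇒ W
n=14: can move to 11, which is L ⇒ W
n=15: can move to 12, which is L ⇒ W
n=16: can move to 10, which is L ⇒ W
n=17: can move to 11, which is L ⇒ W
n=18: can move to 12, which is L ⇒ W
n=19: can move to 12, which is L ⇒ W
n=20: moves to 17(W), 14(W), 13(W); every one is W ⇒ L
n=21: moves to 18(W), 15(W), 14(W); every one is W ⇒ L
n=22: moves to 19(W), 16(W), 15(W); every one is W ⇒ L
n=23: can move to 20, which is L ⇒ W
n=24: can move to 21, which is L ⇒ W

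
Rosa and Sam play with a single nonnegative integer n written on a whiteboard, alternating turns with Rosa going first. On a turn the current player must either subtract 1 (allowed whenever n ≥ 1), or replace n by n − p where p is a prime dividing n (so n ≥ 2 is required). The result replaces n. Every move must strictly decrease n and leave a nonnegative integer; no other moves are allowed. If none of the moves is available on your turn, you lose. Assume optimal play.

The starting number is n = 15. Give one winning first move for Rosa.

Compute win/loss labels from the base case upward. A position with no move is L. Any other position is W if it can reach an L in one move, else L.
n=0: no move → L
n=1: W (go to 0, an L position)
n=2: W (go to 0, an L position)
n=3: W (go to 0, an L position)
n=4: L (options 2(W), 3(W) are all W)
n=5: W (go to 0, an L position)
n=6: W (go to 4, an L position)
n=7: W (go to 0, an L position)
n=8: L (options 6(W), 7(W) are all W)
n=9: W (go to 8, an L position)
n=10: W (go to 8, an L position)
n=11: W (go to 0, an L position)
n=12: L (options 9(W), 10(W), 11(W) are all W)
n=13: W (go to 0, an L position)
n=14: W (go to 12, an L position)
n=15: W (go to 12, an L position)
From 15, the L positions reachable in one move are: 12.

Move to 12.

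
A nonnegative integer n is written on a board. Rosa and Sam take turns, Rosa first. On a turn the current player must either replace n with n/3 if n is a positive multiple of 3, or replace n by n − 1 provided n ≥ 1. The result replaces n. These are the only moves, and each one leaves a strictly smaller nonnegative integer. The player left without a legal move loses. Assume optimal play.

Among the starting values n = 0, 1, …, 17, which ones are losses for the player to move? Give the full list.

0, 2, 4, 7, 9, 11, 13, 15, 17

Use the standard recursion: the mover loses at a terminal position; elsewhere, the mover wins exactly when some move hands the opponent an L position.
n=0: no move → L
n=1: reaches L-position 0 → W
n=2: only reaches 1(W), which is W → L
n=3: reaches L-position 2 → W
n=4: only reaches 3(W), which is W → L
n=5: reaches L-position 4 → W
n=6: reaches L-position 2 → W
n=7: only reaches 6(W), which is W → L
n=8: reaches L-position 7 → W
n=9: only reaches 3(W), 8(W), all W → L
n=10: reaches L-position 9 → W
n=11: only reaches 10(W), which is W → L
n=12: reaches L-position 4 → W
n=13: only reaches 12(W), which is W → L
n=14: reaches L-position 13 → W
n=15: only reaches 5(W), 14(W), all W → L
n=16: reaches L-position 15 → W
n=17: only reaches 16(W), which is W → L
The losing starting values of n are exactly the entries labelled L in this table (9 of them).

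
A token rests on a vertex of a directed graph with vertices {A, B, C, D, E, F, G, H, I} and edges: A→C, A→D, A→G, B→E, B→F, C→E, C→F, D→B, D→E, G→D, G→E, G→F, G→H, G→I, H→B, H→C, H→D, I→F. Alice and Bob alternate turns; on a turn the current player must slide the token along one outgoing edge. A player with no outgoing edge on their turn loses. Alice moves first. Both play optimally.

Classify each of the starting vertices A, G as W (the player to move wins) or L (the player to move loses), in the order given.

Use the standard recursion: the mover loses at a terminal position; elsewhere, the mover wins exactly when some move hands the opponent an L position.
Every edge goes from a vertex to one that appears earlier in the order E, F, B, C, I, D, H, G, A, so processing vertices in that order labels each vertex after all of its successors.
E: no outgoing edge → L
F: no outgoing edge → L
B: →F(L), so W
C: →F(L), so W
I: →F(L), so W
D: →E(L), so W
H: →D(W), C(W), B(W) — all W, so L
G: →H(L), so W
A: →G(W), D(W), C(W) — all W, so L

A: L, G: W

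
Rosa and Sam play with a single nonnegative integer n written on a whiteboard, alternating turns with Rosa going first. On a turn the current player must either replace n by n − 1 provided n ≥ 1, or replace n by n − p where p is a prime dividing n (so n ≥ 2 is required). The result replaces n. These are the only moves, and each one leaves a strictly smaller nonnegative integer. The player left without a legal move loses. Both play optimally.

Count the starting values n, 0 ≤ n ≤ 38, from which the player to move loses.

Classify positions by backward induction: terminal positions (no move available) are L. From any other position, the mover wins iff some move reaches an L.
n=0: no move → L
n=1: →0(L), so W
n=2: →0(L), so W
n=3: →0(L), so W
n=4: →2(W), 3(W) — all W, so L
n=5: →0(L), so W
n=6: →4(L), so W
n=7: →0(L), so W
n=8: →6(W), 7(W) — all W, so L
n=9: →8(L), so W
n=10: →8(L), so W
n=11: →0(L), so W
n=12: →9(W), 10(W), 11(W) — all W, so L
n=13: →0(L), so W
n=14: →12(L), so W
n=15: →12(L), so W
n=16: →14(W), 15(W) — all W, so L
n=17: →0(L), so W
n=18: →16(L), so W
n=19: →0(L), so W
n=20: →15(W), 18(W), 19(W) — all W, so L
n=21: →20(L), so W
n=22: →20(L), so W
n=23: →0(L), so W
n=24: →21(W), 22(W), 23(W) — all W, so L
n=25: →20(L), so W
n=26: →24(L), so W
n=27: →24(L), so W
n=28: →21(W), 26(W), 27(W) — all W, so L
n=29: →0(L), so W
n=30: →28(L), so W
n=31: →0(L), so W
n=32: →30(W), 31(W) — all W, so L
n=33: →32(L), so W
n=34: →32(L), so W
n=35: →28(L), so W
n=36: →33(W), 34(W), 35(W) — all W, so L
n=37: →0(L), so W
n=38: →36(L), so W
L entries with 0 ≤ n ≤ 38: n = 0, 4, 8, 12, 16, 20, 24, 28, 32, 36; that makes 10.

10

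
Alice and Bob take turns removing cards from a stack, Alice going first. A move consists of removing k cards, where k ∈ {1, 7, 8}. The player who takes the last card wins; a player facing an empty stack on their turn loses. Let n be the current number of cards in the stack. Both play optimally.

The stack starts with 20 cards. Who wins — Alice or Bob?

Build the W/L table. Terminal = L. A non-terminal position is W if it has a move to some L; otherwise it is L.
n=0: no move → L
n=1: can move to 0, which is L ⇒ W
n=2: the only move is to 1(W), a W ⇒ L
n=3: can move to 2, which is L ⇒ W
n=4: the only move is to 3(W), a W ⇒ L
n=5: can move to 4, which is L ⇒ W
n=6: the only move is to 5(W), a W ⇒ L
n=7: can move to 6, which is L ⇒ W
n=8: can move to 0, which is L ⇒ W
n=9: can move to 2, which is L ⇒ W
n=10: can move to 2, which is L ⇒ W
n=11: can move to 4, which is L ⇒ W
n=12: can move to 4, which is L ⇒ W
n=13: can move to 6, which is L ⇒ W
n=14: can move to 6, which is L ⇒ W
n=15: moves to 14(W), 8(W), 7(W); every one is W ⇒ L
n=16: can move to 15, which is L ⇒ W
n=17: moves to 16(W), 10(W), 9(W); every one is W ⇒ L
n=18: can move to 17, which is L ⇒ W
n=19: moves to 18(W), 12(W), 11(W); every one is W ⇒ L
n=20: can move to 19, which is L ⇒ W
The starting position 20 is W: Alice should remove 1, leaving 19, handing over an L position.

Alice wins.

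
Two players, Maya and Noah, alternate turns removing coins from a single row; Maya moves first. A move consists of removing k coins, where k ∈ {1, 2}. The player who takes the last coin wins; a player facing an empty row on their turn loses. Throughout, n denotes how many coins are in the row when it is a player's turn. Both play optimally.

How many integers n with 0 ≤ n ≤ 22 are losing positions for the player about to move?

Positions with no move are L. A position that does have a move is losing for the player to move precisely when every available move leads to a winning position for the opponent. Fill in the labels:
n=0: no move → L
n=1: →0(L), so W
n=2: →0(L), so W
n=3: →2(W), 1(W) — all W, so L
n=4: →3(L), so W
n=5: →3(L), so W
n=6: →5(W), 4(W) — all W, so L
n=7: →6(L), so W
n=8: →6(L), so W
n=9: →8(W), 7(W) — all W, so L
n=10: →9(L), so W
n=11: →9(L), so W
n=12: →11(W), 10(W) — all W, so L
n=13: →12(L), so W
n=14: →12(L), so W
n=15: →14(W), 13(W) — all W, so L
n=16: →15(L), so W
n=17: →15(L), so W
n=18: →17(W), 16(W) — all W, so L
n=19: →18(L), so W
n=20: →18(L), so W
n=21: →20(W), 19(W) — all W, so L
n=22: →21(L), so W
L entries with 0 ≤ n ≤ 22: n = 0, 3, 6, 9, 12, 15, 18, 21; that makes 8.

8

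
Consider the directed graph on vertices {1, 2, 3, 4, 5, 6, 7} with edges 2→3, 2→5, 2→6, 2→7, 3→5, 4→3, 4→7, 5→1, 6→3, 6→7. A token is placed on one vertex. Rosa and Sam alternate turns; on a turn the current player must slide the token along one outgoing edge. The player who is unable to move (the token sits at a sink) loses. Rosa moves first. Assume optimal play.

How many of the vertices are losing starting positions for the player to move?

Build the W/L table. Terminal = L. A non-terminal position is W if it has a move to some L; otherwise it is L.
Every edge goes from a vertex to one that appears earlier in the order 7, 1, 5, 3, 6, 2, 4, so processing vertices in that order labels each vertex after all of its successors.
7: no outgoing edge → L
1: no outgoing edge → L
5: W (go to 1, an L position)
3: L (sole option 5(W) is W)
6: W (go to 3, an L position)
2: W (go to 3, an L position)
4: W (go to 3, an L position)
The L vertices are 1, 3, 7; that is 3 in all.

3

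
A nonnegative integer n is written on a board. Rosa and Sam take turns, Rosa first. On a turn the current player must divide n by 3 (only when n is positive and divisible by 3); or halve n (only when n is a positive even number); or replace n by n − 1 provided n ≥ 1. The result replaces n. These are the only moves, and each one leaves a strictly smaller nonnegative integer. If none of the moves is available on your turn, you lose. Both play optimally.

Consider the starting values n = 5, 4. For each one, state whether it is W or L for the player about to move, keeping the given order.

5: L, 4: W

Positions with no move are L. A position that does have a move is losing for the player to move precisely when every available move leads to a winning position for the opponent. Fill in the labels:
n=0: no move → L
n=1: can move to 0, which is L ⇒ W
n=2: the only move is to 1(W), a W ⇒ L
n=3: can move to 2, which is L ⇒ W
n=4: can move to 2, which is L ⇒ W
n=5: the only move is to 4(W), a W ⇒ L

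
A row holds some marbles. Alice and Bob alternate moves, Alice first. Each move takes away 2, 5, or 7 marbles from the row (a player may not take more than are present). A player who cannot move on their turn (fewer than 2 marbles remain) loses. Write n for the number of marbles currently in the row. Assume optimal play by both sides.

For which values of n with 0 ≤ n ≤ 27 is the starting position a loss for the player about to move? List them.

0, 1, 4, 10, 13, 14, 22, 23, 26

Build the W/L table. Terminal = L. A non-terminal position is W if it has a move to some L; otherwise it is L.
n=0: no move → L
n=1: no move → L
n=2: reaches L-position 0 → W
n=3: reaches L-position 1 → W
n=4: only reaches 2(W), which is W → L
n=5: reaches L-position 0 → W
n=6: reaches L-position 4 → W
n=7: reaches L-position 0 → W
n=8: reaches L-position 1 → W
n=9: reaches L-position 4 → W
n=10: only reaches 8(W), 5(W), 3(W), all W → L
n=11: reaches L-position 4 → W
n=12: reaches L-position 10 → W
n=13: only reaches 11(W), 8(W), 6(W), all W → L
n=14: only reaches 12(W), 9(W), 7(W), all W → L
n=15: reaches L-position 13 → W
n=16: reaches L-position 14 → W
n=17: reaches L-position 10 → W
n=18: reaches L-position 13 → W
n=19: reaches L-position 14 → W
n=20: reaches L-position 13 → W
n=21: reaches L-position 14 → W
n=22: only reaches 20(W), 17(W), 15(W), all W → L
n=23: only reaches 21(W), 18(W), 16(W), all W → L
n=24: reaches L-position 22 → W
n=25: reaches L-position 23 → W
n=26: only reaches 24(W), 21(W), 19(W), all W → L
n=27: reaches L-position 22 → W
The losing starting values of n are exactly the entries labelled L in this table (9 of them).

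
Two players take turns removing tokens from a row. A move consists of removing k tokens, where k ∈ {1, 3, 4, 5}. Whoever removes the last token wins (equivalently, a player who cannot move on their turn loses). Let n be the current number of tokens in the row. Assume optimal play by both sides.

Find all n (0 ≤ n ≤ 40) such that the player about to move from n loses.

Positions with no move are L. A position that does have a move is losing for the player to move precisely when every available move leads to a winning position for the opponent. Fill in the labels:
n=0: no move → L
n=1: W (go to 0, an L position)
n=2: L (sole option 1(W) is W)
n=3: W (go to 2, an L position)
n=4: W (go to 0, an L position)
n=5: W (go to 2, an L position)
n=6: W (go to 2, an L position)
n=7: W (go to 2, an L position)
n=8: L (options 7(W), 5(W), 4(W), 3(W) are all W)
n=9: W (go to 8, an L position)
n=10: L (options 9(W), 7(W), 6(W), 5(W) are all W)
n=11: W (go to 10, an L position)
n=12: W (go to 8, an L position)
n=13: W (go to 10, an L position)
n=14: W (go to 10, an L position)
n=15: W (go to 10, an L position)
n=16: L (options 15(W), 13(W), 12(W), 11(W) are all W)
n=17: W (go to 16, an L position)
n=18: L (options 17(W), 15(W), 14(W), 13(W) are all W)
n=19: W (go to 18, an L position)
n=20: W (go to 16, an L position)
n=21: W (go to 18, an L position)
n=22: W (go to 18, an L position)
n=23: W (go to 18, an L position)
n=24: L (options 23(W), 21(W), 20(W), 19(W) are all W)
n=25: W (go to 24, an L position)
n=26: L (options 25(W), 23(W), 22(W), 21(W) are all W)
n=27: W (go to 26, an L position)
n=28: W (go to 24, an L position)
n=29: W (go to 26, an L position)
n=30: W (go to 26, an L position)
n=31: W (go to 26, an L position)
n=32: L (options 31(W), 29(W), 28(W), 27(W) are all W)
n=33: W (go to 32, an L position)
n=34: L (options 33(W), 31(W), 30(W), 29(W) are all W)
n=35: W (go to 34, an L position)
n=36: W (go to 32, an L position)
n=37: W (go to 34, an L position)
n=38: W (go to 34, an L position)
n=39: W (go to 34, an L position)
n=40: L (options 39(W), 37(W), 36(W), 35(W) are all W)
The losing starting values of n are exactly the entries labelled L in this table (11 of them).

0, 2, 8, 10, 16, 18, 24, 26, 32, 34, 40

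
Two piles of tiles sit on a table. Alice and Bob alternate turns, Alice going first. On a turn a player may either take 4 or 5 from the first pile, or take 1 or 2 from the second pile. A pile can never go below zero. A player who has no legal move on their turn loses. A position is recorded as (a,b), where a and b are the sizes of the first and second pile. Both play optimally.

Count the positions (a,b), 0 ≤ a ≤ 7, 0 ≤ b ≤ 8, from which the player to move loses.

24

Work bottom-up. With no move the player to move loses. Otherwise the position is W if at least one move leads to an L position for the opponent, and L if every move leads to a W.
Every move lowers a or b (never raises either), so fill the grid row by row in increasing a, and left to right within a row: each cell's successors are then already labelled.
      b=0  b=1  b=2  b=3  b=4  b=5  b=6  b=7  b=8
a=0:    L    W    W    L    W    W    L    W    W
a=1:    L    W    W    L    W    W    L    W    W
a=2:    L    W    W    L    W    W    L    W    W
a=3:    L    W    W    L    W    W    L    W    W
a=4:    W    L    W    W    L    W    W    L    W
a=5:    W    L    W    W    L    W    W    L    W
a=6:    W    L    W    W    L    W    W    L    W
a=7:    W    L    W    W    L    W    W    L    W
Cells with no legal move (terminal, hence L): (0,0), (1,0), (2,0), (3,0).
The remaining L cells, each justified by listing all of its moves:
(0,3): →(0,2)(W), (0,1)(W) — all W, so L
(0,6): →(0,5)(W), (0,4)(W) — all W, so L
(1,3): →(1,2)(W), (1,1)(W) — all W, so L
(1,6): →(1,5)(W), (1,4)(W) — all W, so L
(2,3): →(2,2)(W), (2,1)(W) — all W, so L
(2,6): →(2,5)(W), (2,4)(W) — all W, so L
(3,3): →(3,2)(W), (3,1)(W) — all W, so L
(3,6): →(3,5)(W), (3,4)(W) — all W, so L
(4,1): →(0,1)(W), (4,0)(W) — all W, so L
(4,4): →(0,4)(W), (4,3)(W), (4,2)(W) — all W, so L
(4,7): →(0,7)(W), (4,6)(W), (4,5)(W) — all W, so L
(5,1): →(1,1)(W), (0,1)(W), (5,0)(W) — all W, so L
(5,4): →(1,4)(W), (0,4)(W), (5,3)(W), (5,2)(W) — all W, so L
(5,7): →(1,7)(W), (0,7)(W), (5,6)(W), (5,5)(W) — all W, so L
(6,1): →(2,1)(W), (1,1)(W), (6,0)(W) — all W, so L
(6,4): →(2,4)(W), (1,4)(W), (6,3)(W), (6,2)(W) — all W, so L
(6,7): →(2,7)(W), (1,7)(W), (6,6)(W), (6,5)(W) — all W, so L
(7,1): →(3,1)(W), (2,1)(W), (7,0)(W) — all W, so L
(7,4): →(3,4)(W), (2,4)(W), (7,3)(W), (7,2)(W) — all W, so L
(7,7): →(3,7)(W), (2,7)(W), (7,6)(W), (7,5)(W) — all W, so L
Every other cell has at least one move into one of the L cells above, so it is W.
L cells per row: a=0: 3, a=1: 3, a=2: 3, a=3: 3, a=4: 3, a=5: 3, a=6: 3, a=7: 3; total 24.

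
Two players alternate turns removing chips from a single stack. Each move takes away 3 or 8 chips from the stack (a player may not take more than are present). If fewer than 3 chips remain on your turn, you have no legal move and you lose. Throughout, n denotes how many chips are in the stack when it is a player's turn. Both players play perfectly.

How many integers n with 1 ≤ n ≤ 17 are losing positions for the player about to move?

8

Classify positions by backward induction: terminal positions (no move available) are L. From any other position, the mover wins iff some move reaches an L.
n=0: no move → L
n=1: no move → L
n=2: no move → L
n=3: reaches L-position 0 → W
n=4: reaches L-position 1 → W
n=5: reaches L-position 2 → W
n=6: only reaches 3(W), which is W → L
n=7: only reaches 4(W), which is W → L
n=8: reaches L-position 0 → W
n=9: reaches L-position 6 → W
n=10: reaches L-position 7 → W
n=11: only reaches 8(W), 3(W), all W → L
n=12: only reaches 9(W), 4(W), all W → L
n=13: only reaches 10(W), 5(W), all W → L
n=14: reaches L-position 11 → W
n=15: reaches L-position 12 → W
n=16: reaches L-position 13 → W
n=17: only reaches 14(W), 9(W), all W → L
L entries with 1 ≤ n ≤ 17 (n=0 is outside the asked range and is not counted): n = 1, 2, 6, 7, 11, 12, 13, 17; that makes 8.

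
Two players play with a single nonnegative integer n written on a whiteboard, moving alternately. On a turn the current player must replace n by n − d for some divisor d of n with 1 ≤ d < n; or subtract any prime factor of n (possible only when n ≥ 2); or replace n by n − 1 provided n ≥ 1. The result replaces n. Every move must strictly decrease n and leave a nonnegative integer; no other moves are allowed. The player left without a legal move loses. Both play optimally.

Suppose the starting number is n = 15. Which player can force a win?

Compute win/loss labels from the base case upward. A position with no move is L. Any other position is W if it can reach an L in one move, else L.
n=0: no move → L
n=1: reaches L-position 0 → W
n=2: reaches L-position 0 → W
n=3: reaches L-position 0 → W
n=4: only reaches 2(W), 3(W), all W → L
n=5: reaches L-position 0 → W
n=6: reaches L-position 4 → W
n=7: reaches L-position 0 → W
n=8: reaches L-position 4 → W
n=9: only reaches 6(W), 8(W), all W → L
n=10: reaches L-position 9 → W
n=11: reaches L-position 0 → W
n=12: reaches L-position 9 → W
n=13: reaches L-position 0 → W
n=14: only reaches 7(W), 12(W), 13(W), all W → L
n=15: reaches L-position 14 → W
The starting position 15 is W: the player to move should move to 14, handing over an L position.

The first player wins.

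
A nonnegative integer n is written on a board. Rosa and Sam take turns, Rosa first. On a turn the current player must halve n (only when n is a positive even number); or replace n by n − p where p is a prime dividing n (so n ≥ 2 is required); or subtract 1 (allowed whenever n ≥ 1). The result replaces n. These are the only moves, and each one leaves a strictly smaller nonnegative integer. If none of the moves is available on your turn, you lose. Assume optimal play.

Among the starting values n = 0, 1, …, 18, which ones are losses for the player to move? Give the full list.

0, 4, 9, 14

Work bottom-up. With no move the player to move loses. Otherwise the position is W if at least one move leads to an L position for the opponent, and L if every move leads to a W.
n=0: no move → L
n=1: reaches L-position 0 → W
n=2: reaches L-position 0 → W
n=3: reaches L-position 0 → W
n=4: only reaches 2(W), 3(W), all W → L
n=5: reaches L-position 0 → W
n=6: reaches L-position 4 → W
n=7: reaches L-position 0 → W
n=8: reaches L-position 4 → W
n=9: only reaches 6(W), 8(W), all W → L
n=10: reaches L-position 9 → W
n=11: reaches L-position 0 → W
n=12: reaches L-position 9 → W
n=13: reaches L-position 0 → W
n=14: only reaches 7(W), 12(W), 13(W), all W → L
n=15: reaches L-position 14 → W
n=16: reaches L-position 14 → W
n=17: reaches L-position 0 → W
n=18: reaches L-position 9 → W
Reading off the rows marked L gives the requested list; there are 4 such values of n.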